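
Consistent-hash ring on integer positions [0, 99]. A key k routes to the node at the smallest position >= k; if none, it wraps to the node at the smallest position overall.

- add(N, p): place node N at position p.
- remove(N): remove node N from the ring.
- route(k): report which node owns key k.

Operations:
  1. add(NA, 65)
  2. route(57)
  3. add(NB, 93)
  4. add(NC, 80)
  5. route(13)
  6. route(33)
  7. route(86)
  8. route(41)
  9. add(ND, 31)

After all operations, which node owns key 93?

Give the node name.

Op 1: add NA@65 -> ring=[65:NA]
Op 2: route key 57: smallest pos >= 57 is 65 -> NA
Op 3: add NB@93 -> ring=[65:NA,93:NB]
Op 4: add NC@80 -> ring=[65:NA,80:NC,93:NB]
Op 5: route key 13: smallest pos >= 13 is 65 -> NA
Op 6: route key 33: smallest pos >= 33 is 65 -> NA
Op 7: route key 86: smallest pos >= 86 is 93 -> NB
Op 8: route key 41: smallest pos >= 41 is 65 -> NA
Op 9: add ND@31 -> ring=[31:ND,65:NA,80:NC,93:NB]
Final route key 93: smallest pos >= 93 is 93 -> NB

Answer: NB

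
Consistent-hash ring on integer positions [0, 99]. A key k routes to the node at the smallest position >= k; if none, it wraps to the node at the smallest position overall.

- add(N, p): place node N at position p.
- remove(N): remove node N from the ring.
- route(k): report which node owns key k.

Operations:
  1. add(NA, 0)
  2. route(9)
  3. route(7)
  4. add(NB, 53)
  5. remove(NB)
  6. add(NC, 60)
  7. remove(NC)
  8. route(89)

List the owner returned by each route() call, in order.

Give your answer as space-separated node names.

Answer: NA NA NA

Derivation:
Op 1: add NA@0 -> ring=[0:NA]
Op 2: route key 9: none >= 9, wrap to smallest pos 0 -> NA
Op 3: route key 7: none >= 7, wrap to smallest pos 0 -> NA
Op 4: add NB@53 -> ring=[0:NA,53:NB]
Op 5: remove NB -> ring=[0:NA]
Op 6: add NC@60 -> ring=[0:NA,60:NC]
Op 7: remove NC -> ring=[0:NA]
Op 8: route key 89: none >= 89, wrap to smallest pos 0 -> NA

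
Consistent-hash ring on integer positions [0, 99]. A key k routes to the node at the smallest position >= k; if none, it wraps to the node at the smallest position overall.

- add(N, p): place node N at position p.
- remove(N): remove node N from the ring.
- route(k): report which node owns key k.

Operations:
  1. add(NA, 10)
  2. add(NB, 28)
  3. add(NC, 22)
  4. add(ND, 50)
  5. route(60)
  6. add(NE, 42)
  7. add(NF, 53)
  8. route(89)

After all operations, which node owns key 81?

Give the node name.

Op 1: add NA@10 -> ring=[10:NA]
Op 2: add NB@28 -> ring=[10:NA,28:NB]
Op 3: add NC@22 -> ring=[10:NA,22:NC,28:NB]
Op 4: add ND@50 -> ring=[10:NA,22:NC,28:NB,50:ND]
Op 5: route key 60: none >= 60, wrap to smallest pos 10 -> NA
Op 6: add NE@42 -> ring=[10:NA,22:NC,28:NB,42:NE,50:ND]
Op 7: add NF@53 -> ring=[10:NA,22:NC,28:NB,42:NE,50:ND,53:NF]
Op 8: route key 89: none >= 89, wrap to smallest pos 10 -> NA
Final route key 81: none >= 81, wrap to smallest pos 10 -> NA

Answer: NA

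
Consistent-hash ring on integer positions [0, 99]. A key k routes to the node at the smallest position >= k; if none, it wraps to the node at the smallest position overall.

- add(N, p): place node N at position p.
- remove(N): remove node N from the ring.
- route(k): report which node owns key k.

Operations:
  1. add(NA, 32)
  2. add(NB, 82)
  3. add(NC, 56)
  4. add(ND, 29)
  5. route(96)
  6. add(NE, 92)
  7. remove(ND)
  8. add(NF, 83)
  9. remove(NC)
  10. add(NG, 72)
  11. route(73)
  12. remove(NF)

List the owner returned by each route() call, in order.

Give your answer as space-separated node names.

Answer: ND NB

Derivation:
Op 1: add NA@32 -> ring=[32:NA]
Op 2: add NB@82 -> ring=[32:NA,82:NB]
Op 3: add NC@56 -> ring=[32:NA,56:NC,82:NB]
Op 4: add ND@29 -> ring=[29:ND,32:NA,56:NC,82:NB]
Op 5: route key 96: none >= 96, wrap to smallest pos 29 -> ND
Op 6: add NE@92 -> ring=[29:ND,32:NA,56:NC,82:NB,92:NE]
Op 7: remove ND -> ring=[32:NA,56:NC,82:NB,92:NE]
Op 8: add NF@83 -> ring=[32:NA,56:NC,82:NB,83:NF,92:NE]
Op 9: remove NC -> ring=[32:NA,82:NB,83:NF,92:NE]
Op 10: add NG@72 -> ring=[32:NA,72:NG,82:NB,83:NF,92:NE]
Op 11: route key 73: smallest pos >= 73 is 82 -> NB
Op 12: remove NF -> ring=[32:NA,72:NG,82:NB,92:NE]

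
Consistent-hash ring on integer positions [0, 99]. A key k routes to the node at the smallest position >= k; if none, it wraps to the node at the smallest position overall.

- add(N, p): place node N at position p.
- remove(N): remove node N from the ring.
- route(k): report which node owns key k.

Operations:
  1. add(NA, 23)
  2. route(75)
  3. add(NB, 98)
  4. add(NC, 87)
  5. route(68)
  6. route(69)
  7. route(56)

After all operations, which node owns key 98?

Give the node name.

Answer: NB

Derivation:
Op 1: add NA@23 -> ring=[23:NA]
Op 2: route key 75: none >= 75, wrap to smallest pos 23 -> NA
Op 3: add NB@98 -> ring=[23:NA,98:NB]
Op 4: add NC@87 -> ring=[23:NA,87:NC,98:NB]
Op 5: route key 68: smallest pos >= 68 is 87 -> NC
Op 6: route key 69: smallest pos >= 69 is 87 -> NC
Op 7: route key 56: smallest pos >= 56 is 87 -> NC
Final route key 98: smallest pos >= 98 is 98 -> NB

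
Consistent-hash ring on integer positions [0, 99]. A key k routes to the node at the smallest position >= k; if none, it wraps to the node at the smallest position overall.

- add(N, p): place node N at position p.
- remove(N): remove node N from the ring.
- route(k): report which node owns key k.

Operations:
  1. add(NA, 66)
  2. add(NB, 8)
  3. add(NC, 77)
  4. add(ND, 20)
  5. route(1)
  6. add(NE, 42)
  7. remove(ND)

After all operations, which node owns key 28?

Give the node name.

Op 1: add NA@66 -> ring=[66:NA]
Op 2: add NB@8 -> ring=[8:NB,66:NA]
Op 3: add NC@77 -> ring=[8:NB,66:NA,77:NC]
Op 4: add ND@20 -> ring=[8:NB,20:ND,66:NA,77:NC]
Op 5: route key 1: smallest pos >= 1 is 8 -> NB
Op 6: add NE@42 -> ring=[8:NB,20:ND,42:NE,66:NA,77:NC]
Op 7: remove ND -> ring=[8:NB,42:NE,66:NA,77:NC]
Final route key 28: smallest pos >= 28 is 42 -> NE

Answer: NE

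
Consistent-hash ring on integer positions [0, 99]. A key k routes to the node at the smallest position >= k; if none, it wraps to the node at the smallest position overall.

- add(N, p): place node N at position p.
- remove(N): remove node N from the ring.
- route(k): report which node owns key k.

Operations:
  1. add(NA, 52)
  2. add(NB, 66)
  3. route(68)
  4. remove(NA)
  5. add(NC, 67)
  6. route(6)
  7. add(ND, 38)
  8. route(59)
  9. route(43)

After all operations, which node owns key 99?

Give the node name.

Op 1: add NA@52 -> ring=[52:NA]
Op 2: add NB@66 -> ring=[52:NA,66:NB]
Op 3: route key 68: none >= 68, wrap to smallest pos 52 -> NA
Op 4: remove NA -> ring=[66:NB]
Op 5: add NC@67 -> ring=[66:NB,67:NC]
Op 6: route key 6: smallest pos >= 6 is 66 -> NB
Op 7: add ND@38 -> ring=[38:ND,66:NB,67:NC]
Op 8: route key 59: smallest pos >= 59 is 66 -> NB
Op 9: route key 43: smallest pos >= 43 is 66 -> NB
Final route key 99: none >= 99, wrap to smallest pos 38 -> ND

Answer: ND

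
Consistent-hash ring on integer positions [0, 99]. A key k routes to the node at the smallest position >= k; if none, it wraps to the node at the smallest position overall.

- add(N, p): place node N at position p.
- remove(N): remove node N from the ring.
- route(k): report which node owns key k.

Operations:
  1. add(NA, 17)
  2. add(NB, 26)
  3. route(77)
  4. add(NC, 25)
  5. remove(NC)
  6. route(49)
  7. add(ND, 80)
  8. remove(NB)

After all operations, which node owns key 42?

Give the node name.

Answer: ND

Derivation:
Op 1: add NA@17 -> ring=[17:NA]
Op 2: add NB@26 -> ring=[17:NA,26:NB]
Op 3: route key 77: none >= 77, wrap to smallest pos 17 -> NA
Op 4: add NC@25 -> ring=[17:NA,25:NC,26:NB]
Op 5: remove NC -> ring=[17:NA,26:NB]
Op 6: route key 49: none >= 49, wrap to smallest pos 17 -> NA
Op 7: add ND@80 -> ring=[17:NA,26:NB,80:ND]
Op 8: remove NB -> ring=[17:NA,80:ND]
Final route key 42: smallest pos >= 42 is 80 -> ND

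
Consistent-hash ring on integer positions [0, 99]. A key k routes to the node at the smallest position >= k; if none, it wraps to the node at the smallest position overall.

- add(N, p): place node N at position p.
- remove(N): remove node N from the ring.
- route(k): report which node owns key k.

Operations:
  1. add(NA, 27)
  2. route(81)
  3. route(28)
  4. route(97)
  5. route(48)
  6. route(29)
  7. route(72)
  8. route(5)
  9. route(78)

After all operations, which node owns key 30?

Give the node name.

Op 1: add NA@27 -> ring=[27:NA]
Op 2: route key 81: none >= 81, wrap to smallest pos 27 -> NA
Op 3: route key 28: none >= 28, wrap to smallest pos 27 -> NA
Op 4: route key 97: none >= 97, wrap to smallest pos 27 -> NA
Op 5: route key 48: none >= 48, wrap to smallest pos 27 -> NA
Op 6: route key 29: none >= 29, wrap to smallest pos 27 -> NA
Op 7: route key 72: none >= 72, wrap to smallest pos 27 -> NA
Op 8: route key 5: smallest pos >= 5 is 27 -> NA
Op 9: route key 78: none >= 78, wrap to smallest pos 27 -> NA
Final route key 30: none >= 30, wrap to smallest pos 27 -> NA

Answer: NA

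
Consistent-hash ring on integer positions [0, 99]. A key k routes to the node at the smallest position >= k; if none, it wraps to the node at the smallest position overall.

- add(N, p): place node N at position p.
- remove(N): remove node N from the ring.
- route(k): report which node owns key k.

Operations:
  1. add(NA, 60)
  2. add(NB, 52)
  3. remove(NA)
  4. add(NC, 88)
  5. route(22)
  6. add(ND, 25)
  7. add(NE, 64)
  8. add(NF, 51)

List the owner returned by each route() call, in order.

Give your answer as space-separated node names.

Answer: NB

Derivation:
Op 1: add NA@60 -> ring=[60:NA]
Op 2: add NB@52 -> ring=[52:NB,60:NA]
Op 3: remove NA -> ring=[52:NB]
Op 4: add NC@88 -> ring=[52:NB,88:NC]
Op 5: route key 22: smallest pos >= 22 is 52 -> NB
Op 6: add ND@25 -> ring=[25:ND,52:NB,88:NC]
Op 7: add NE@64 -> ring=[25:ND,52:NB,64:NE,88:NC]
Op 8: add NF@51 -> ring=[25:ND,51:NF,52:NB,64:NE,88:NC]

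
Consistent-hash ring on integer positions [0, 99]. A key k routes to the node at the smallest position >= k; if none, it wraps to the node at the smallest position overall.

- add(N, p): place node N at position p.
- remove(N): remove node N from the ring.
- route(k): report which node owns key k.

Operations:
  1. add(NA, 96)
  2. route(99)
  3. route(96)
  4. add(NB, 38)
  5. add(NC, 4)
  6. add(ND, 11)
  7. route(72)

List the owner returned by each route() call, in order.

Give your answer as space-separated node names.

Op 1: add NA@96 -> ring=[96:NA]
Op 2: route key 99: none >= 99, wrap to smallest pos 96 -> NA
Op 3: route key 96: smallest pos >= 96 is 96 -> NA
Op 4: add NB@38 -> ring=[38:NB,96:NA]
Op 5: add NC@4 -> ring=[4:NC,38:NB,96:NA]
Op 6: add ND@11 -> ring=[4:NC,11:ND,38:NB,96:NA]
Op 7: route key 72: smallest pos >= 72 is 96 -> NA

Answer: NA NA NA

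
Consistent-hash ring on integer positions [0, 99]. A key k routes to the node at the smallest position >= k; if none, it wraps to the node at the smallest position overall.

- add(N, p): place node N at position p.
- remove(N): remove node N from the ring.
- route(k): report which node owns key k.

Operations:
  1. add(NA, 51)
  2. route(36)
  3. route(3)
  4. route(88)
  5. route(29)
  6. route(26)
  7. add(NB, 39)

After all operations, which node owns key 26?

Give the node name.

Answer: NB

Derivation:
Op 1: add NA@51 -> ring=[51:NA]
Op 2: route key 36: smallest pos >= 36 is 51 -> NA
Op 3: route key 3: smallest pos >= 3 is 51 -> NA
Op 4: route key 88: none >= 88, wrap to smallest pos 51 -> NA
Op 5: route key 29: smallest pos >= 29 is 51 -> NA
Op 6: route key 26: smallest pos >= 26 is 51 -> NA
Op 7: add NB@39 -> ring=[39:NB,51:NA]
Final route key 26: smallest pos >= 26 is 39 -> NB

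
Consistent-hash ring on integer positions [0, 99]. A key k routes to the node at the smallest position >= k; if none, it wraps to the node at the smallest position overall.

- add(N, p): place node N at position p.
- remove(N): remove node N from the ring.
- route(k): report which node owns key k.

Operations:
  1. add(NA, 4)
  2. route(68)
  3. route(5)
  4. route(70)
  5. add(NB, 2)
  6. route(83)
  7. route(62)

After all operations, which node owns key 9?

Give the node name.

Answer: NB

Derivation:
Op 1: add NA@4 -> ring=[4:NA]
Op 2: route key 68: none >= 68, wrap to smallest pos 4 -> NA
Op 3: route key 5: none >= 5, wrap to smallest pos 4 -> NA
Op 4: route key 70: none >= 70, wrap to smallest pos 4 -> NA
Op 5: add NB@2 -> ring=[2:NB,4:NA]
Op 6: route key 83: none >= 83, wrap to smallest pos 2 -> NB
Op 7: route key 62: none >= 62, wrap to smallest pos 2 -> NB
Final route key 9: none >= 9, wrap to smallest pos 2 -> NB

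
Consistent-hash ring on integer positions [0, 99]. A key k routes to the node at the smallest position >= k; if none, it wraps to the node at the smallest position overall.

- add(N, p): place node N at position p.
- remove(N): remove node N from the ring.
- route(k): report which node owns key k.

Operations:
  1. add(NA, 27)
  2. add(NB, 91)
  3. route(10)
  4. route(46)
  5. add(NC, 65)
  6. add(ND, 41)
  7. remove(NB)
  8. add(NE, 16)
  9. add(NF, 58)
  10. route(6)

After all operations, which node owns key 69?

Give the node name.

Answer: NE

Derivation:
Op 1: add NA@27 -> ring=[27:NA]
Op 2: add NB@91 -> ring=[27:NA,91:NB]
Op 3: route key 10: smallest pos >= 10 is 27 -> NA
Op 4: route key 46: smallest pos >= 46 is 91 -> NB
Op 5: add NC@65 -> ring=[27:NA,65:NC,91:NB]
Op 6: add ND@41 -> ring=[27:NA,41:ND,65:NC,91:NB]
Op 7: remove NB -> ring=[27:NA,41:ND,65:NC]
Op 8: add NE@16 -> ring=[16:NE,27:NA,41:ND,65:NC]
Op 9: add NF@58 -> ring=[16:NE,27:NA,41:ND,58:NF,65:NC]
Op 10: route key 6: smallest pos >= 6 is 16 -> NE
Final route key 69: none >= 69, wrap to smallest pos 16 -> NE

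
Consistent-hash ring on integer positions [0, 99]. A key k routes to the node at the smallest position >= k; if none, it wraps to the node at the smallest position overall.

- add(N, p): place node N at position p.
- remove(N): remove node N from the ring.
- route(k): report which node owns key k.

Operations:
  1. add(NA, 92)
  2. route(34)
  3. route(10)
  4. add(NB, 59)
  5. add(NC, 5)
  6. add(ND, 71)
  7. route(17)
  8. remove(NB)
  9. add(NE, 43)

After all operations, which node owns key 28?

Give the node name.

Op 1: add NA@92 -> ring=[92:NA]
Op 2: route key 34: smallest pos >= 34 is 92 -> NA
Op 3: route key 10: smallest pos >= 10 is 92 -> NA
Op 4: add NB@59 -> ring=[59:NB,92:NA]
Op 5: add NC@5 -> ring=[5:NC,59:NB,92:NA]
Op 6: add ND@71 -> ring=[5:NC,59:NB,71:ND,92:NA]
Op 7: route key 17: smallest pos >= 17 is 59 -> NB
Op 8: remove NB -> ring=[5:NC,71:ND,92:NA]
Op 9: add NE@43 -> ring=[5:NC,43:NE,71:ND,92:NA]
Final route key 28: smallest pos >= 28 is 43 -> NE

Answer: NE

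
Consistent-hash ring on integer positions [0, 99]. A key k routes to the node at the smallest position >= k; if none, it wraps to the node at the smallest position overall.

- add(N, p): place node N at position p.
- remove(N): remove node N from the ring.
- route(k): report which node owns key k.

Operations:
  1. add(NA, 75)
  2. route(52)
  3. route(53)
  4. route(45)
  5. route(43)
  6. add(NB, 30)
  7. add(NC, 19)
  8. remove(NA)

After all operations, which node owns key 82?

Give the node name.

Answer: NC

Derivation:
Op 1: add NA@75 -> ring=[75:NA]
Op 2: route key 52: smallest pos >= 52 is 75 -> NA
Op 3: route key 53: smallest pos >= 53 is 75 -> NA
Op 4: route key 45: smallest pos >= 45 is 75 -> NA
Op 5: route key 43: smallest pos >= 43 is 75 -> NA
Op 6: add NB@30 -> ring=[30:NB,75:NA]
Op 7: add NC@19 -> ring=[19:NC,30:NB,75:NA]
Op 8: remove NA -> ring=[19:NC,30:NB]
Final route key 82: none >= 82, wrap to smallest pos 19 -> NC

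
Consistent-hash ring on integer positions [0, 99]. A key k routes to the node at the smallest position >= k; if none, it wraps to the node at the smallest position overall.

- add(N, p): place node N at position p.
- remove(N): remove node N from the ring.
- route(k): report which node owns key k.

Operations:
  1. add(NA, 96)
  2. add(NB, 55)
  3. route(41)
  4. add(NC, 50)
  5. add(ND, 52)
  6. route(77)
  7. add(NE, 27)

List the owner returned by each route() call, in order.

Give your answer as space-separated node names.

Answer: NB NA

Derivation:
Op 1: add NA@96 -> ring=[96:NA]
Op 2: add NB@55 -> ring=[55:NB,96:NA]
Op 3: route key 41: smallest pos >= 41 is 55 -> NB
Op 4: add NC@50 -> ring=[50:NC,55:NB,96:NA]
Op 5: add ND@52 -> ring=[50:NC,52:ND,55:NB,96:NA]
Op 6: route key 77: smallest pos >= 77 is 96 -> NA
Op 7: add NE@27 -> ring=[27:NE,50:NC,52:ND,55:NB,96:NA]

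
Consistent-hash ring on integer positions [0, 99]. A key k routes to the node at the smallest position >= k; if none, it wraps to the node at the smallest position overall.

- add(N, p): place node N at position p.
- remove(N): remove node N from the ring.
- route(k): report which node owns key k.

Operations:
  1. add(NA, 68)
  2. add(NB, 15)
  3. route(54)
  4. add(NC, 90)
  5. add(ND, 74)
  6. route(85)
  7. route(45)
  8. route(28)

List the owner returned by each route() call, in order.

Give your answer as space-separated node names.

Answer: NA NC NA NA

Derivation:
Op 1: add NA@68 -> ring=[68:NA]
Op 2: add NB@15 -> ring=[15:NB,68:NA]
Op 3: route key 54: smallest pos >= 54 is 68 -> NA
Op 4: add NC@90 -> ring=[15:NB,68:NA,90:NC]
Op 5: add ND@74 -> ring=[15:NB,68:NA,74:ND,90:NC]
Op 6: route key 85: smallest pos >= 85 is 90 -> NC
Op 7: route key 45: smallest pos >= 45 is 68 -> NA
Op 8: route key 28: smallest pos >= 28 is 68 -> NA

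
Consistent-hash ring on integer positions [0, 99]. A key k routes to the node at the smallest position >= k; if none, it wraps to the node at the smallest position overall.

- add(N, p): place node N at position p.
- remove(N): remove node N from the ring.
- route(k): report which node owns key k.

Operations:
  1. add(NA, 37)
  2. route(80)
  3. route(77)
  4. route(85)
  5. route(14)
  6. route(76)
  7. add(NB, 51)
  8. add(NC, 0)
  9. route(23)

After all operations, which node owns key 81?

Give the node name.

Op 1: add NA@37 -> ring=[37:NA]
Op 2: route key 80: none >= 80, wrap to smallest pos 37 -> NA
Op 3: route key 77: none >= 77, wrap to smallest pos 37 -> NA
Op 4: route key 85: none >= 85, wrap to smallest pos 37 -> NA
Op 5: route key 14: smallest pos >= 14 is 37 -> NA
Op 6: route key 76: none >= 76, wrap to smallest pos 37 -> NA
Op 7: add NB@51 -> ring=[37:NA,51:NB]
Op 8: add NC@0 -> ring=[0:NC,37:NA,51:NB]
Op 9: route key 23: smallest pos >= 23 is 37 -> NA
Final route key 81: none >= 81, wrap to smallest pos 0 -> NC

Answer: NC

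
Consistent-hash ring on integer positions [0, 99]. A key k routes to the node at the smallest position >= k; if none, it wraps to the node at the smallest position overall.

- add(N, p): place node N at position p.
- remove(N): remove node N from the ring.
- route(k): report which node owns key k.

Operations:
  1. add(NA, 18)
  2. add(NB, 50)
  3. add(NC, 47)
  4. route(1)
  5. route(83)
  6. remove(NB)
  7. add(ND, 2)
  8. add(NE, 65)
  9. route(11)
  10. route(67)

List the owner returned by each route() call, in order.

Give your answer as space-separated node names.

Answer: NA NA NA ND

Derivation:
Op 1: add NA@18 -> ring=[18:NA]
Op 2: add NB@50 -> ring=[18:NA,50:NB]
Op 3: add NC@47 -> ring=[18:NA,47:NC,50:NB]
Op 4: route key 1: smallest pos >= 1 is 18 -> NA
Op 5: route key 83: none >= 83, wrap to smallest pos 18 -> NA
Op 6: remove NB -> ring=[18:NA,47:NC]
Op 7: add ND@2 -> ring=[2:ND,18:NA,47:NC]
Op 8: add NE@65 -> ring=[2:ND,18:NA,47:NC,65:NE]
Op 9: route key 11: smallest pos >= 11 is 18 -> NA
Op 10: route key 67: none >= 67, wrap to smallest pos 2 -> ND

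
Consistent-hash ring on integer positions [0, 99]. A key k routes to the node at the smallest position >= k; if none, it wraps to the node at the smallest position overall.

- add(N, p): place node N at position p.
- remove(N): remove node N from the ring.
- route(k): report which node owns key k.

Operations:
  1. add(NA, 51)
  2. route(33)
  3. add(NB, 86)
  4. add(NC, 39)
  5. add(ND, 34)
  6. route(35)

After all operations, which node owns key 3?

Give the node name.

Answer: ND

Derivation:
Op 1: add NA@51 -> ring=[51:NA]
Op 2: route key 33: smallest pos >= 33 is 51 -> NA
Op 3: add NB@86 -> ring=[51:NA,86:NB]
Op 4: add NC@39 -> ring=[39:NC,51:NA,86:NB]
Op 5: add ND@34 -> ring=[34:ND,39:NC,51:NA,86:NB]
Op 6: route key 35: smallest pos >= 35 is 39 -> NC
Final route key 3: smallest pos >= 3 is 34 -> ND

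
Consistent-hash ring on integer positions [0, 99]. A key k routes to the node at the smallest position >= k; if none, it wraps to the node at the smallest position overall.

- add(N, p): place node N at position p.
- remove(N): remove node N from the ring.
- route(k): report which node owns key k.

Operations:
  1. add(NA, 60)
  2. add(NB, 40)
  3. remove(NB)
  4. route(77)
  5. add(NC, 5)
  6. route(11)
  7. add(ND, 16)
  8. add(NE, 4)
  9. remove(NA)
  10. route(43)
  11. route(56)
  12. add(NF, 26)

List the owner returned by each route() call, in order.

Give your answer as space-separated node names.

Op 1: add NA@60 -> ring=[60:NA]
Op 2: add NB@40 -> ring=[40:NB,60:NA]
Op 3: remove NB -> ring=[60:NA]
Op 4: route key 77: none >= 77, wrap to smallest pos 60 -> NA
Op 5: add NC@5 -> ring=[5:NC,60:NA]
Op 6: route key 11: smallest pos >= 11 is 60 -> NA
Op 7: add ND@16 -> ring=[5:NC,16:ND,60:NA]
Op 8: add NE@4 -> ring=[4:NE,5:NC,16:ND,60:NA]
Op 9: remove NA -> ring=[4:NE,5:NC,16:ND]
Op 10: route key 43: none >= 43, wrap to smallest pos 4 -> NE
Op 11: route key 56: none >= 56, wrap to smallest pos 4 -> NE
Op 12: add NF@26 -> ring=[4:NE,5:NC,16:ND,26:NF]

Answer: NA NA NE NE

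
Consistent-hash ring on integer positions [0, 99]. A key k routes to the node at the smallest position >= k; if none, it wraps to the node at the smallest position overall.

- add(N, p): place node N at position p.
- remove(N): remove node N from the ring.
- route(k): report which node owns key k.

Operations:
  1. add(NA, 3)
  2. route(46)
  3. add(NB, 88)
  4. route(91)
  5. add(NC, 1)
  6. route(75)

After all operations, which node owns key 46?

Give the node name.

Op 1: add NA@3 -> ring=[3:NA]
Op 2: route key 46: none >= 46, wrap to smallest pos 3 -> NA
Op 3: add NB@88 -> ring=[3:NA,88:NB]
Op 4: route key 91: none >= 91, wrap to smallest pos 3 -> NA
Op 5: add NC@1 -> ring=[1:NC,3:NA,88:NB]
Op 6: route key 75: smallest pos >= 75 is 88 -> NB
Final route key 46: smallest pos >= 46 is 88 -> NB

Answer: NB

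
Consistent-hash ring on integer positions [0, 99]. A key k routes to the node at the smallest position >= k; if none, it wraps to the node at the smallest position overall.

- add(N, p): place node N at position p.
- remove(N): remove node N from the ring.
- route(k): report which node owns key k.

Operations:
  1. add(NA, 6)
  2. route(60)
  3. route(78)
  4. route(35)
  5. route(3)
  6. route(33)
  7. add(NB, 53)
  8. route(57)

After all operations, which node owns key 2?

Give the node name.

Op 1: add NA@6 -> ring=[6:NA]
Op 2: route key 60: none >= 60, wrap to smallest pos 6 -> NA
Op 3: route key 78: none >= 78, wrap to smallest pos 6 -> NA
Op 4: route key 35: none >= 35, wrap to smallest pos 6 -> NA
Op 5: route key 3: smallest pos >= 3 is 6 -> NA
Op 6: route key 33: none >= 33, wrap to smallest pos 6 -> NA
Op 7: add NB@53 -> ring=[6:NA,53:NB]
Op 8: route key 57: none >= 57, wrap to smallest pos 6 -> NA
Final route key 2: smallest pos >= 2 is 6 -> NA

Answer: NA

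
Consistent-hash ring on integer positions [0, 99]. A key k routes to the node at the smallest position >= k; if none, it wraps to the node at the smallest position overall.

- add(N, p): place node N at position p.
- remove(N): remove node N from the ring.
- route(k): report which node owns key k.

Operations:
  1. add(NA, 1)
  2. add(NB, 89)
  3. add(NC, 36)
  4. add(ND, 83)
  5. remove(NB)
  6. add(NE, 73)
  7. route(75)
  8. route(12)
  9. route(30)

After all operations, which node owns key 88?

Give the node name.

Answer: NA

Derivation:
Op 1: add NA@1 -> ring=[1:NA]
Op 2: add NB@89 -> ring=[1:NA,89:NB]
Op 3: add NC@36 -> ring=[1:NA,36:NC,89:NB]
Op 4: add ND@83 -> ring=[1:NA,36:NC,83:ND,89:NB]
Op 5: remove NB -> ring=[1:NA,36:NC,83:ND]
Op 6: add NE@73 -> ring=[1:NA,36:NC,73:NE,83:ND]
Op 7: route key 75: smallest pos >= 75 is 83 -> ND
Op 8: route key 12: smallest pos >= 12 is 36 -> NC
Op 9: route key 30: smallest pos >= 30 is 36 -> NC
Final route key 88: none >= 88, wrap to smallest pos 1 -> NA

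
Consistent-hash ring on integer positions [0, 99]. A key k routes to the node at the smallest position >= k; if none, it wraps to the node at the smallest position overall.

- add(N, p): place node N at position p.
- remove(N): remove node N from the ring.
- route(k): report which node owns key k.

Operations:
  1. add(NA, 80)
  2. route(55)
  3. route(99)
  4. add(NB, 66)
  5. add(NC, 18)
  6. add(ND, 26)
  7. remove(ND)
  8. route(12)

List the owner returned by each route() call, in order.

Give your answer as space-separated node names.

Op 1: add NA@80 -> ring=[80:NA]
Op 2: route key 55: smallest pos >= 55 is 80 -> NA
Op 3: route key 99: none >= 99, wrap to smallest pos 80 -> NA
Op 4: add NB@66 -> ring=[66:NB,80:NA]
Op 5: add NC@18 -> ring=[18:NC,66:NB,80:NA]
Op 6: add ND@26 -> ring=[18:NC,26:ND,66:NB,80:NA]
Op 7: remove ND -> ring=[18:NC,66:NB,80:NA]
Op 8: route key 12: smallest pos >= 12 is 18 -> NC

Answer: NA NA NC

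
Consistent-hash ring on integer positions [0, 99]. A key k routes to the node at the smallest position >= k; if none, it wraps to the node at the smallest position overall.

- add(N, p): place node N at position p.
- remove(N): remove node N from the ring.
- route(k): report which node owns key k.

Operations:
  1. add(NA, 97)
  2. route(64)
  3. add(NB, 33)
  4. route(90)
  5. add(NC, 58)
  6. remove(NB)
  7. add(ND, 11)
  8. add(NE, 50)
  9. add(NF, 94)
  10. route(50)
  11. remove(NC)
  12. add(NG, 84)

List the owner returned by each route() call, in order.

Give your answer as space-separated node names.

Answer: NA NA NE

Derivation:
Op 1: add NA@97 -> ring=[97:NA]
Op 2: route key 64: smallest pos >= 64 is 97 -> NA
Op 3: add NB@33 -> ring=[33:NB,97:NA]
Op 4: route key 90: smallest pos >= 90 is 97 -> NA
Op 5: add NC@58 -> ring=[33:NB,58:NC,97:NA]
Op 6: remove NB -> ring=[58:NC,97:NA]
Op 7: add ND@11 -> ring=[11:ND,58:NC,97:NA]
Op 8: add NE@50 -> ring=[11:ND,50:NE,58:NC,97:NA]
Op 9: add NF@94 -> ring=[11:ND,50:NE,58:NC,94:NF,97:NA]
Op 10: route key 50: smallest pos >= 50 is 50 -> NE
Op 11: remove NC -> ring=[11:ND,50:NE,94:NF,97:NA]
Op 12: add NG@84 -> ring=[11:ND,50:NE,84:NG,94:NF,97:NA]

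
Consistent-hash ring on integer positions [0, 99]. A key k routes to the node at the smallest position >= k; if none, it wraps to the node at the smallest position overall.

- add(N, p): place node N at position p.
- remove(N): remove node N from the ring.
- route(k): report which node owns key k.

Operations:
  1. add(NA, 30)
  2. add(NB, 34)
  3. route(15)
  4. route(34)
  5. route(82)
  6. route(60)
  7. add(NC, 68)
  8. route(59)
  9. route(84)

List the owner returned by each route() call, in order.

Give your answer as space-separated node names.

Answer: NA NB NA NA NC NA

Derivation:
Op 1: add NA@30 -> ring=[30:NA]
Op 2: add NB@34 -> ring=[30:NA,34:NB]
Op 3: route key 15: smallest pos >= 15 is 30 -> NA
Op 4: route key 34: smallest pos >= 34 is 34 -> NB
Op 5: route key 82: none >= 82, wrap to smallest pos 30 -> NA
Op 6: route key 60: none >= 60, wrap to smallest pos 30 -> NA
Op 7: add NC@68 -> ring=[30:NA,34:NB,68:NC]
Op 8: route key 59: smallest pos >= 59 is 68 -> NC
Op 9: route key 84: none >= 84, wrap to smallest pos 30 -> NA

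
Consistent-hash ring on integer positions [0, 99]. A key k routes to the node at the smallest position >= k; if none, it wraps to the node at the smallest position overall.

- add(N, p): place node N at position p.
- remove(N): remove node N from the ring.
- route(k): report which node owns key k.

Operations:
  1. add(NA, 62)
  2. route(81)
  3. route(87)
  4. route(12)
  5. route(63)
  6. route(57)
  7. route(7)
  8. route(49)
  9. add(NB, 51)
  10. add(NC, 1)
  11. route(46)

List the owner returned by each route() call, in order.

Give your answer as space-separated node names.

Op 1: add NA@62 -> ring=[62:NA]
Op 2: route key 81: none >= 81, wrap to smallest pos 62 -> NA
Op 3: route key 87: none >= 87, wrap to smallest pos 62 -> NA
Op 4: route key 12: smallest pos >= 12 is 62 -> NA
Op 5: route key 63: none >= 63, wrap to smallest pos 62 -> NA
Op 6: route key 57: smallest pos >= 57 is 62 -> NA
Op 7: route key 7: smallest pos >= 7 is 62 -> NA
Op 8: route key 49: smallest pos >= 49 is 62 -> NA
Op 9: add NB@51 -> ring=[51:NB,62:NA]
Op 10: add NC@1 -> ring=[1:NC,51:NB,62:NA]
Op 11: route key 46: smallest pos >= 46 is 51 -> NB

Answer: NA NA NA NA NA NA NA NB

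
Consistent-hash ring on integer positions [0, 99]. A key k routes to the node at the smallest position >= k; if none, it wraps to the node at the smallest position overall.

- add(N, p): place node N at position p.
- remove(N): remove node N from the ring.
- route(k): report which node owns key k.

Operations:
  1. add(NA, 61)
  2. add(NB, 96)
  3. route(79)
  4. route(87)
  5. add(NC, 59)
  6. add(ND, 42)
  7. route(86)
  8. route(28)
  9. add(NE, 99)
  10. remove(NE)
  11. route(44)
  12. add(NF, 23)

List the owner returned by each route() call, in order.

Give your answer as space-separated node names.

Op 1: add NA@61 -> ring=[61:NA]
Op 2: add NB@96 -> ring=[61:NA,96:NB]
Op 3: route key 79: smallest pos >= 79 is 96 -> NB
Op 4: route key 87: smallest pos >= 87 is 96 -> NB
Op 5: add NC@59 -> ring=[59:NC,61:NA,96:NB]
Op 6: add ND@42 -> ring=[42:ND,59:NC,61:NA,96:NB]
Op 7: route key 86: smallest pos >= 86 is 96 -> NB
Op 8: route key 28: smallest pos >= 28 is 42 -> ND
Op 9: add NE@99 -> ring=[42:ND,59:NC,61:NA,96:NB,99:NE]
Op 10: remove NE -> ring=[42:ND,59:NC,61:NA,96:NB]
Op 11: route key 44: smallest pos >= 44 is 59 -> NC
Op 12: add NF@23 -> ring=[23:NF,42:ND,59:NC,61:NA,96:NB]

Answer: NB NB NB ND NC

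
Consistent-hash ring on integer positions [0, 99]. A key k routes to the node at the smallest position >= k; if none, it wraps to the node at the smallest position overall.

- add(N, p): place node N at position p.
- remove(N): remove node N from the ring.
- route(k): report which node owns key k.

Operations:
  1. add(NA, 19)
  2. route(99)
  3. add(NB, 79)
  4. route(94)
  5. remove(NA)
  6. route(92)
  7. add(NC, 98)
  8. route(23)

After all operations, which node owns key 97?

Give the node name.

Answer: NC

Derivation:
Op 1: add NA@19 -> ring=[19:NA]
Op 2: route key 99: none >= 99, wrap to smallest pos 19 -> NA
Op 3: add NB@79 -> ring=[19:NA,79:NB]
Op 4: route key 94: none >= 94, wrap to smallest pos 19 -> NA
Op 5: remove NA -> ring=[79:NB]
Op 6: route key 92: none >= 92, wrap to smallest pos 79 -> NB
Op 7: add NC@98 -> ring=[79:NB,98:NC]
Op 8: route key 23: smallest pos >= 23 is 79 -> NB
Final route key 97: smallest pos >= 97 is 98 -> NC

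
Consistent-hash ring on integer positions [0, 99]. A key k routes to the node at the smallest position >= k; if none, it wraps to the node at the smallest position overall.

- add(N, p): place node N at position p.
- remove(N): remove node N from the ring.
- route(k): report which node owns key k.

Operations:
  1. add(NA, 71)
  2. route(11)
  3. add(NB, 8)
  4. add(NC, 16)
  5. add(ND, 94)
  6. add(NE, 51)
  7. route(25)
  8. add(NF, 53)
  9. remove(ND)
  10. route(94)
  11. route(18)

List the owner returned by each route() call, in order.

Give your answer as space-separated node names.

Op 1: add NA@71 -> ring=[71:NA]
Op 2: route key 11: smallest pos >= 11 is 71 -> NA
Op 3: add NB@8 -> ring=[8:NB,71:NA]
Op 4: add NC@16 -> ring=[8:NB,16:NC,71:NA]
Op 5: add ND@94 -> ring=[8:NB,16:NC,71:NA,94:ND]
Op 6: add NE@51 -> ring=[8:NB,16:NC,51:NE,71:NA,94:ND]
Op 7: route key 25: smallest pos >= 25 is 51 -> NE
Op 8: add NF@53 -> ring=[8:NB,16:NC,51:NE,53:NF,71:NA,94:ND]
Op 9: remove ND -> ring=[8:NB,16:NC,51:NE,53:NF,71:NA]
Op 10: route key 94: none >= 94, wrap to smallest pos 8 -> NB
Op 11: route key 18: smallest pos >= 18 is 51 -> NE

Answer: NA NE NB NE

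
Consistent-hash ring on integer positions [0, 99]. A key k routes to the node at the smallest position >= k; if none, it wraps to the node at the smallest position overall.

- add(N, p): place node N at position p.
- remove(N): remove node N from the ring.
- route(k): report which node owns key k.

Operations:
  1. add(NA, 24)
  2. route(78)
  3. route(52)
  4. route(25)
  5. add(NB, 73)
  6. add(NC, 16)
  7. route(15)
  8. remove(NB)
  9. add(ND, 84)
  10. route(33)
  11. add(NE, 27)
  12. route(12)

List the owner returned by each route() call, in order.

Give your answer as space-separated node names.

Answer: NA NA NA NC ND NC

Derivation:
Op 1: add NA@24 -> ring=[24:NA]
Op 2: route key 78: none >= 78, wrap to smallest pos 24 -> NA
Op 3: route key 52: none >= 52, wrap to smallest pos 24 -> NA
Op 4: route key 25: none >= 25, wrap to smallest pos 24 -> NA
Op 5: add NB@73 -> ring=[24:NA,73:NB]
Op 6: add NC@16 -> ring=[16:NC,24:NA,73:NB]
Op 7: route key 15: smallest pos >= 15 is 16 -> NC
Op 8: remove NB -> ring=[16:NC,24:NA]
Op 9: add ND@84 -> ring=[16:NC,24:NA,84:ND]
Op 10: route key 33: smallest pos >= 33 is 84 -> ND
Op 11: add NE@27 -> ring=[16:NC,24:NA,27:NE,84:ND]
Op 12: route key 12: smallest pos >= 12 is 16 -> NC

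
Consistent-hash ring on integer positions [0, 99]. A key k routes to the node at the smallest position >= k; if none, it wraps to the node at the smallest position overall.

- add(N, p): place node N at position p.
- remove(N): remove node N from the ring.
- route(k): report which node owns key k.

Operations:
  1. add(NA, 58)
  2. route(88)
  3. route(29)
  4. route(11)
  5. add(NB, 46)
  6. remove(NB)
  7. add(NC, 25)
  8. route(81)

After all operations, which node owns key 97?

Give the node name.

Answer: NC

Derivation:
Op 1: add NA@58 -> ring=[58:NA]
Op 2: route key 88: none >= 88, wrap to smallest pos 58 -> NA
Op 3: route key 29: smallest pos >= 29 is 58 -> NA
Op 4: route key 11: smallest pos >= 11 is 58 -> NA
Op 5: add NB@46 -> ring=[46:NB,58:NA]
Op 6: remove NB -> ring=[58:NA]
Op 7: add NC@25 -> ring=[25:NC,58:NA]
Op 8: route key 81: none >= 81, wrap to smallest pos 25 -> NC
Final route key 97: none >= 97, wrap to smallest pos 25 -> NC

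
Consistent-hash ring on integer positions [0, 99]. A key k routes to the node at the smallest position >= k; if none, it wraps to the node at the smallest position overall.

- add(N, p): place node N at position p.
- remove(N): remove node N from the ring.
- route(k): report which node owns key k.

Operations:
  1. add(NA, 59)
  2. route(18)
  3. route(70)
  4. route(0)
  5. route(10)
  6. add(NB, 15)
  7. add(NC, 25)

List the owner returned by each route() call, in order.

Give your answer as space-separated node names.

Answer: NA NA NA NA

Derivation:
Op 1: add NA@59 -> ring=[59:NA]
Op 2: route key 18: smallest pos >= 18 is 59 -> NA
Op 3: route key 70: none >= 70, wrap to smallest pos 59 -> NA
Op 4: route key 0: smallest pos >= 0 is 59 -> NA
Op 5: route key 10: smallest pos >= 10 is 59 -> NA
Op 6: add NB@15 -> ring=[15:NB,59:NA]
Op 7: add NC@25 -> ring=[15:NB,25:NC,59:NA]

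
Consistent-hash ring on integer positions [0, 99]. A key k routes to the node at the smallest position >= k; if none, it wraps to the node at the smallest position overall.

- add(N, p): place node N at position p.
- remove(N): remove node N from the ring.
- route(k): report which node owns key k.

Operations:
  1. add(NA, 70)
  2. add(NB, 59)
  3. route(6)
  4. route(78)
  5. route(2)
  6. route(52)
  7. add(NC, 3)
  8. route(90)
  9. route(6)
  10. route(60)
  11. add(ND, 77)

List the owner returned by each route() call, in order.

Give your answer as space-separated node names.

Answer: NB NB NB NB NC NB NA

Derivation:
Op 1: add NA@70 -> ring=[70:NA]
Op 2: add NB@59 -> ring=[59:NB,70:NA]
Op 3: route key 6: smallest pos >= 6 is 59 -> NB
Op 4: route key 78: none >= 78, wrap to smallest pos 59 -> NB
Op 5: route key 2: smallest pos >= 2 is 59 -> NB
Op 6: route key 52: smallest pos >= 52 is 59 -> NB
Op 7: add NC@3 -> ring=[3:NC,59:NB,70:NA]
Op 8: route key 90: none >= 90, wrap to smallest pos 3 -> NC
Op 9: route key 6: smallest pos >= 6 is 59 -> NB
Op 10: route key 60: smallest pos >= 60 is 70 -> NA
Op 11: add ND@77 -> ring=[3:NC,59:NB,70:NA,77:ND]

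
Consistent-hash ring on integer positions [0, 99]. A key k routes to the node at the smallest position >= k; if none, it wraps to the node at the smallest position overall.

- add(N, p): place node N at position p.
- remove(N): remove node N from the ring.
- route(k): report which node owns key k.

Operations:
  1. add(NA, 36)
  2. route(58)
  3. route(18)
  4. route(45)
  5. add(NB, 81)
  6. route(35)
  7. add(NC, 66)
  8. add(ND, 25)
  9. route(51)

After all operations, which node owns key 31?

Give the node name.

Op 1: add NA@36 -> ring=[36:NA]
Op 2: route key 58: none >= 58, wrap to smallest pos 36 -> NA
Op 3: route key 18: smallest pos >= 18 is 36 -> NA
Op 4: route key 45: none >= 45, wrap to smallest pos 36 -> NA
Op 5: add NB@81 -> ring=[36:NA,81:NB]
Op 6: route key 35: smallest pos >= 35 is 36 -> NA
Op 7: add NC@66 -> ring=[36:NA,66:NC,81:NB]
Op 8: add ND@25 -> ring=[25:ND,36:NA,66:NC,81:NB]
Op 9: route key 51: smallest pos >= 51 is 66 -> NC
Final route key 31: smallest pos >= 31 is 36 -> NA

Answer: NA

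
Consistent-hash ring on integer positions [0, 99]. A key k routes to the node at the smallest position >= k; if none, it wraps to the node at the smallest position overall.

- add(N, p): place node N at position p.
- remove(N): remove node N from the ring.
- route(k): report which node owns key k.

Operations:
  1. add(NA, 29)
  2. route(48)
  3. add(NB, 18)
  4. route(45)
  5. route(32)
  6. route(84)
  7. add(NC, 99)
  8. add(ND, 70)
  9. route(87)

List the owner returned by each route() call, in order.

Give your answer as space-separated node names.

Op 1: add NA@29 -> ring=[29:NA]
Op 2: route key 48: none >= 48, wrap to smallest pos 29 -> NA
Op 3: add NB@18 -> ring=[18:NB,29:NA]
Op 4: route key 45: none >= 45, wrap to smallest pos 18 -> NB
Op 5: route key 32: none >= 32, wrap to smallest pos 18 -> NB
Op 6: route key 84: none >= 84, wrap to smallest pos 18 -> NB
Op 7: add NC@99 -> ring=[18:NB,29:NA,99:NC]
Op 8: add ND@70 -> ring=[18:NB,29:NA,70:ND,99:NC]
Op 9: route key 87: smallest pos >= 87 is 99 -> NC

Answer: NA NB NB NB NC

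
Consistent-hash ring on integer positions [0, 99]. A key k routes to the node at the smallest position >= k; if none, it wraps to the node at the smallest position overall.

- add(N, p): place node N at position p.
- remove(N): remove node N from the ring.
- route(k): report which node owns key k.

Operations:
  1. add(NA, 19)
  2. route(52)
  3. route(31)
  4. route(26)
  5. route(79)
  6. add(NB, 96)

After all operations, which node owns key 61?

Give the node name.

Answer: NB

Derivation:
Op 1: add NA@19 -> ring=[19:NA]
Op 2: route key 52: none >= 52, wrap to smallest pos 19 -> NA
Op 3: route key 31: none >= 31, wrap to smallest pos 19 -> NA
Op 4: route key 26: none >= 26, wrap to smallest pos 19 -> NA
Op 5: route key 79: none >= 79, wrap to smallest pos 19 -> NA
Op 6: add NB@96 -> ring=[19:NA,96:NB]
Final route key 61: smallest pos >= 61 is 96 -> NB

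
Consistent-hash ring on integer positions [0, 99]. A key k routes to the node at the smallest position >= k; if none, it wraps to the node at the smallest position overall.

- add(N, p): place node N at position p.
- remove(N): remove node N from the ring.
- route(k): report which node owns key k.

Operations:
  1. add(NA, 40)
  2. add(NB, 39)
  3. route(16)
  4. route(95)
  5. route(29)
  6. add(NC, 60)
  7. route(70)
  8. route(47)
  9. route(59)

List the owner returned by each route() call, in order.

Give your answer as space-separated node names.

Answer: NB NB NB NB NC NC

Derivation:
Op 1: add NA@40 -> ring=[40:NA]
Op 2: add NB@39 -> ring=[39:NB,40:NA]
Op 3: route key 16: smallest pos >= 16 is 39 -> NB
Op 4: route key 95: none >= 95, wrap to smallest pos 39 -> NB
Op 5: route key 29: smallest pos >= 29 is 39 -> NB
Op 6: add NC@60 -> ring=[39:NB,40:NA,60:NC]
Op 7: route key 70: none >= 70, wrap to smallest pos 39 -> NB
Op 8: route key 47: smallest pos >= 47 is 60 -> NC
Op 9: route key 59: smallest pos >= 59 is 60 -> NC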